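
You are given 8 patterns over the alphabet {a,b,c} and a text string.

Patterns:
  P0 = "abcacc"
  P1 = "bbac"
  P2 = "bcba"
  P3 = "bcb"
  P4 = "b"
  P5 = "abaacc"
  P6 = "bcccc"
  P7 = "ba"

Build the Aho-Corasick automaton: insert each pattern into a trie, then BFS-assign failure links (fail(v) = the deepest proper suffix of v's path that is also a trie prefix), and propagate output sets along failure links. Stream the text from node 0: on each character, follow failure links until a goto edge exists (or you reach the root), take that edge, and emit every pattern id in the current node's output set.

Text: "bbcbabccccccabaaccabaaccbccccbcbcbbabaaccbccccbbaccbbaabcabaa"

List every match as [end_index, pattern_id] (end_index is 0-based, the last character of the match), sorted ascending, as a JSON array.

Build automaton:
Trie (insert patterns):
  n0 'ε': a→1 b→7
  n1 'a': b→2
  n2 'ab': a→14 c→3
  n3 'abc': a→4
  n4 'abca': c→5
  n5 'abcac': c→6
  n6 'abcacc': ·  [P0 ends]
  n7 'b': a→21 b→8 c→11  [P4 ends]
  n8 'bb': a→9
  n9 'bba': c→10
  n10 'bbac': ·  [P1 ends]
  n11 'bc': b→12 c→18
  n12 'bcb': a→13  [P3 ends]
  n13 'bcba': ·  [P2 ends]
  n14 'aba': a→15
  n15 'abaa': c→16
  n16 'abaac': c→17
  n17 'abaacc': ·  [P5 ends]
  n18 'bcc': c→19
  n19 'bccc': c→20
  n20 'bcccc': ·  [P6 ends]
  n21 'ba': ·  [P7 ends]

Failure links (BFS by depth):
  n1('a'): parent n0 fail=0; on 'a' 0 → fail=0;  out ∅∪∅=∅
  n7('b'): parent n0 fail=0; on 'b' 0 → fail=0;  out {4}∪∅={4}
  n2('ab'): parent n1 fail=0; on 'b' 0 → fail=7;  out ∅∪{4}={4}
  n8('bb'): parent n7 fail=0; on 'b' 0 → fail=7;  out ∅∪{4}={4}
  n11('bc'): parent n7 fail=0; on 'c' 0 → fail=0;  out ∅∪∅=∅
  n21('ba'): parent n7 fail=0; on 'a' 0 → fail=1;  out {7}∪∅={7}
  n3('abc'): parent n2 fail=7; on 'c' 7 → fail=11;  out ∅∪∅=∅
  n9('bba'): parent n8 fail=7; on 'a' 7 → fail=21;  out ∅∪{7}={7}
  n12('bcb'): parent n11 fail=0; on 'b' 0 → fail=7;  out {3}∪{4}={3,4}
  n14('aba'): parent n2 fail=7; on 'a' 7 → fail=21;  out ∅∪{7}={7}
  n18('bcc'): parent n11 fail=0; on 'c' 0 → fail=0;  out ∅∪∅=∅
  n4('abca'): parent n3 fail=11; on 'a' 11→0 → fail=1;  out ∅∪∅=∅
  n10('bbac'): parent n9 fail=21; on 'c' 21→1→0 → fail=0;  out {1}∪∅={1}
  n13('bcba'): parent n12 fail=7; on 'a' 7 → fail=21;  out {2}∪{7}={2,7}
  n15('abaa'): parent n14 fail=21; on 'a' 21→1→0 → fail=1;  out ∅∪∅=∅
  n19('bccc'): parent n18 fail=0; on 'c' 0 → fail=0;  out ∅∪∅=∅
  n5('abcac'): parent n4 fail=1; on 'c' 1→0 → fail=0;  out ∅∪∅=∅
  n16('abaac'): parent n15 fail=1; on 'c' 1→0 → fail=0;  out ∅∪∅=∅
  n20('bcccc'): parent n19 fail=0; on 'c' 0 → fail=0;  out {6}∪∅={6}
  n6('abcacc'): parent n5 fail=0; on 'c' 0 → fail=0;  out {0}∪∅={0}
  n17('abaacc'): parent n16 fail=0; on 'c' 0 → fail=0;  out {5}∪∅={5}

Text stream:
i=0 'b': node 0→7  emit P4@[0:0]
i=1 'b': node 7→8  emit P4@[1:1]
i=2 'c': node 8→11 (fail-walked)
i=3 'b': node 11→12  emit P3@[1:3],P4@[3:3]
i=4 'a': node 12→13  emit P2@[1:4],P7@[3:4]
i=5 'b': node 13→2 (fail-walked)  emit P4@[5:5]
i=6 'c': node 2→3
i=7 'c': node 3→18 (fail-walked)
i=8 'c': node 18→19
i=9 'c': node 19→20  emit P6@[5:9]
i=10 'c': node 20→0 (fail-walked)
i=11 'c': node 0→0
i=12 'a': node 0→1
i=13 'b': node 1→2  emit P4@[13:13]
i=14 'a': node 2→14  emit P7@[13:14]
i=15 'a': node 14→15
i=16 'c': node 15→16
i=17 'c': node 16→17  emit P5@[12:17]
i=18 'a': node 17→1 (fail-walked)
i=19 'b': node 1→2  emit P4@[19:19]
i=20 'a': node 2→14  emit P7@[19:20]
i=21 'a': node 14→15
i=22 'c': node 15→16
i=23 'c': node 16→17  emit P5@[18:23]
i=24 'b': node 17→7 (fail-walked)  emit P4@[24:24]
i=25 'c': node 7→11
i=26 'c': node 11→18
i=27 'c': node 18→19
i=28 'c': node 19→20  emit P6@[24:28]
i=29 'b': node 20→7 (fail-walked)  emit P4@[29:29]
i=30 'c': node 7→11
i=31 'b': node 11→12  emit P3@[29:31],P4@[31:31]
i=32 'c': node 12→11 (fail-walked)
i=33 'b': node 11→12  emit P3@[31:33],P4@[33:33]
i=34 'b': node 12→8 (fail-walked)  emit P4@[34:34]
i=35 'a': node 8→9  emit P7@[34:35]
i=36 'b': node 9→2 (fail-walked)  emit P4@[36:36]
i=37 'a': node 2→14  emit P7@[36:37]
i=38 'a': node 14→15
i=39 'c': node 15→16
i=40 'c': node 16→17  emit P5@[35:40]
i=41 'b': node 17→7 (fail-walked)  emit P4@[41:41]
i=42 'c': node 7→11
i=43 'c': node 11→18
i=44 'c': node 18→19
i=45 'c': node 19→20  emit P6@[41:45]
i=46 'b': node 20→7 (fail-walked)  emit P4@[46:46]
i=47 'b': node 7→8  emit P4@[47:47]
i=48 'a': node 8→9  emit P7@[47:48]
i=49 'c': node 9→10  emit P1@[46:49]
i=50 'c': node 10→0 (fail-walked)
i=51 'b': node 0→7  emit P4@[51:51]
i=52 'b': node 7→8  emit P4@[52:52]
i=53 'a': node 8→9  emit P7@[52:53]
i=54 'a': node 9→1 (fail-walked)
i=55 'b': node 1→2  emit P4@[55:55]
i=56 'c': node 2→3
i=57 'a': node 3→4
i=58 'b': node 4→2 (fail-walked)  emit P4@[58:58]
i=59 'a': node 2→14  emit P7@[58:59]
i=60 'a': node 14→15

All matches (sorted): [[0,4],[1,4],[3,3],[3,4],[4,2],[4,7],[5,4],[9,6],[13,4],[14,7],[17,5],[19,4],[20,7],[23,5],[24,4],[28,6],[29,4],[31,3],[31,4],[33,3],[33,4],[34,4],[35,7],[36,4],[37,7],[40,5],[41,4],[45,6],[46,4],[47,4],[48,7],[49,1],[51,4],[52,4],[53,7],[55,4],[58,4],[59,7]]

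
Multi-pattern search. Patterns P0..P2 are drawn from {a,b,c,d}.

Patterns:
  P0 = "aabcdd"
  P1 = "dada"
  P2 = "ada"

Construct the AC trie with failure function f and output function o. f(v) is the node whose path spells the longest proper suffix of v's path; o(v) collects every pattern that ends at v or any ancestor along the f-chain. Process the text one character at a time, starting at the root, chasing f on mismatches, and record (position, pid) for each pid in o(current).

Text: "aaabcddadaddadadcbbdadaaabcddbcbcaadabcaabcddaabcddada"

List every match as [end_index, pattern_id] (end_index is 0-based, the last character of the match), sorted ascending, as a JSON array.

Build automaton:
Trie nodes:
  n0 'ε': a→1 d→7
  n1 'a': a→2 d→11
  n2 'aa': b→3
  n3 'aab': c→4
  n4 'aabc': d→5
  n5 'aabcd': d→6
  n6 'aabcdd': ·  [P0 ends]
  n7 'd': a→8
  n8 'da': d→9
  n9 'dad': a→10
  n10 'dada': ·  [P1 ends]
  n11 'ad': a→12
  n12 'ada': ·  [P2 ends]

BFS fail/out derivation:
  n1('a'): parent n0 fail=0; on 'a' 0 → fail=0;  out ∅∪∅=∅
  n7('d'): parent n0 fail=0; on 'd' 0 → fail=0;  out ∅∪∅=∅
  n2('aa'): parent n1 fail=0; on 'a' 0 → fail=1;  out ∅∪∅=∅
  n8('da'): parent n7 fail=0; on 'a' 0 → fail=1;  out ∅∪∅=∅
  n11('ad'): parent n1 fail=0; on 'd' 0 → fail=7;  out ∅∪∅=∅
  n3('aab'): parent n2 fail=1; on 'b' 1→0 → fail=0;  out ∅∪∅=∅
  n9('dad'): parent n8 fail=1; on 'd' 1 → fail=11;  out ∅∪∅=∅
  n12('ada'): parent n11 fail=7; on 'a' 7 → fail=8;  out {2}∪∅={2}
  n4('aabc'): parent n3 fail=0; on 'c' 0 → fail=0;  out ∅∪∅=∅
  n10('dada'): parent n9 fail=11; on 'a' 11 → fail=12;  out {1}∪{2}={1,2}
  n5('aabcd'): parent n4 fail=0; on 'd' 0 → fail=7;  out ∅∪∅=∅
  n6('aabcdd'): parent n5 fail=7; on 'd' 7→0 → fail=7;  out {0}∪∅={0}

Text stream:
i=0 'a': node 0→1
i=1 'a': node 1→2
i=2 'a': node 2→2 (fail-walked)
i=3 'b': node 2→3
i=4 'c': node 3→4
i=5 'd': node 4→5
i=6 'd': node 5→6  emit P0@[1:6]
i=7 'a': node 6→8 (fail-walked)
i=8 'd': node 8→9
i=9 'a': node 9→10  emit P1@[6:9],P2@[7:9]
i=10 'd': node 10→9 (fail-walked)
i=11 'd': node 9→7 (fail-walked)
i=12 'a': node 7→8
i=13 'd': node 8→9
i=14 'a': node 9→10  emit P1@[11:14],P2@[12:14]
i=15 'd': node 10→9 (fail-walked)
i=16 'c': node 9→0 (fail-walked)
i=17 'b': node 0→0
i=18 'b': node 0→0
i=19 'd': node 0→7
i=20 'a': node 7→8
i=21 'd': node 8→9
i=22 'a': node 9→10  emit P1@[19:22],P2@[20:22]
i=23 'a': node 10→2 (fail-walked)
i=24 'a': node 2→2 (fail-walked)
i=25 'b': node 2→3
i=26 'c': node 3→4
i=27 'd': node 4→5
i=28 'd': node 5→6  emit P0@[23:28]
i=29 'b': node 6→0 (fail-walked)
i=30 'c': node 0→0
i=31 'b': node 0→0
i=32 'c': node 0→0
i=33 'a': node 0→1
i=34 'a': node 1→2
i=35 'd': node 2→11 (fail-walked)
i=36 'a': node 11→12  emit P2@[34:36]
i=37 'b': node 12→0 (fail-walked)
i=38 'c': node 0→0
i=39 'a': node 0→1
i=40 'a': node 1→2
i=41 'b': node 2→3
i=42 'c': node 3→4
i=43 'd': node 4→5
i=44 'd': node 5→6  emit P0@[39:44]
i=45 'a': node 6→8 (fail-walked)
i=46 'a': node 8→2 (fail-walked)
i=47 'b': node 2→3
i=48 'c': node 3→4
i=49 'd': node 4→5
i=50 'd': node 5→6  emit P0@[45:50]
i=51 'a': node 6→8 (fail-walked)
i=52 'd': node 8→9
i=53 'a': node 9→10  emit P1@[50:53],P2@[51:53]

Matches: [[6,0],[9,1],[9,2],[14,1],[14,2],[22,1],[22,2],[28,0],[36,2],[44,0],[50,0],[53,1],[53,2]]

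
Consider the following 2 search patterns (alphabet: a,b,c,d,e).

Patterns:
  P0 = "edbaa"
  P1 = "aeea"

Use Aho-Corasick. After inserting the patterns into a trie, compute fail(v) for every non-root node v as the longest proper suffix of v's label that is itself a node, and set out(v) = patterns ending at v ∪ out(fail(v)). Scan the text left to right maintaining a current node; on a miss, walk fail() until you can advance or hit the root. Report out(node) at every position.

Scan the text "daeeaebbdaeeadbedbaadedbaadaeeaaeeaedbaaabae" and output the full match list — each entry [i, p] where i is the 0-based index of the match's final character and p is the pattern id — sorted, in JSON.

Construct AC machine:
Trie (insert patterns):
  0='ε' goto a→6 e→1
  1='e' goto d→2
  2='ed' goto b→3
  3='edb' goto a→4
  4='edba' goto a→5
  5='edbaa' goto ·  ←P0
  6='a' goto e→7
  7='ae' goto e→8
  8='aee' goto a→9
  9='aeea' goto ·  ←P1

Failure links (BFS by depth):
  fail(1) 'e': from fail(0)=0 chase 'e': 0 ⇒ 0;  out=∅∪out(0)=∅
  fail(6) 'a': from fail(0)=0 chase 'a': 0 ⇒ 0;  out=∅∪out(0)=∅
  fail(2) 'ed': from fail(1)=0 chase 'd': 0 ⇒ 0;  out=∅∪out(0)=∅
  fail(7) 'ae': from fail(6)=0 chase 'e': 0 ⇒ 1;  out=∅∪out(1)=∅
  fail(3) 'edb': from fail(2)=0 chase 'b': 0 ⇒ 0;  out=∅∪out(0)=∅
  fail(8) 'aee': from fail(7)=1 chase 'e': 1→0 ⇒ 1;  out=∅∪out(1)=∅
  fail(4) 'edba': from fail(3)=0 chase 'a': 0 ⇒ 6;  out=∅∪out(6)=∅
  fail(9) 'aeea': from fail(8)=1 chase 'a': 1→0 ⇒ 6;  out={1}∪out(6)={1}
  fail(5) 'edbaa': from fail(4)=6 chase 'a': 6→0 ⇒ 6;  out={0}∪out(6)={0}

Text stream:
i=0 'd': node 0→0
i=1 'a': node 0→6
i=2 'e': node 6→7
i=3 'e': node 7→8
i=4 'a': node 8→9  emit P1@[1:4]
i=5 'e': node 9→7 (via fail)
i=6 'b': node 7→0 (via fail)
i=7 'b': node 0→0
i=8 'd': node 0→0
i=9 'a': node 0→6
i=10 'e': node 6→7
i=11 'e': node 7→8
i=12 'a': node 8→9  emit P1@[9:12]
i=13 'd': node 9→0 (via fail)
i=14 'b': node 0→0
i=15 'e': node 0→1
i=16 'd': node 1→2
i=17 'b': node 2→3
i=18 'a': node 3→4
i=19 'a': node 4→5  emit P0@[15:19]
i=20 'd': node 5→0 (via fail)
i=21 'e': node 0→1
i=22 'd': node 1→2
i=23 'b': node 2→3
i=24 'a': node 3→4
i=25 'a': node 4→5  emit P0@[21:25]
i=26 'd': node 5→0 (via fail)
i=27 'a': node 0→6
i=28 'e': node 6→7
i=29 'e': node 7→8
i=30 'a': node 8→9  emit P1@[27:30]
i=31 'a': node 9→6 (via fail)
i=32 'e': node 6→7
i=33 'e': node 7→8
i=34 'a': node 8→9  emit P1@[31:34]
i=35 'e': node 9→7 (via fail)
i=36 'd': node 7→2 (via fail)
i=37 'b': node 2→3
i=38 'a': node 3→4
i=39 'a': node 4→5  emit P0@[35:39]
i=40 'a': node 5→6 (via fail)
i=41 'b': node 6→0 (via fail)
i=42 'a': node 0→6
i=43 'e': node 6→7

Result: [[4,1],[12,1],[19,0],[25,0],[30,1],[34,1],[39,0]]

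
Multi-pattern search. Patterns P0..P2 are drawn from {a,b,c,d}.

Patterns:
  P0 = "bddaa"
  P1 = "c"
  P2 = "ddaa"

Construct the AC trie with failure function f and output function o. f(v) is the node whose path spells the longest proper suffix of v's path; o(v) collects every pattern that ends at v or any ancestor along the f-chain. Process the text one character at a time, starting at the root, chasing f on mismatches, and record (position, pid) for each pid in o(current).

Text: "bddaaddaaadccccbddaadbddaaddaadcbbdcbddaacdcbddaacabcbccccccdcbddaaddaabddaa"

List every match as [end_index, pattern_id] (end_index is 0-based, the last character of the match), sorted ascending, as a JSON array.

Construct AC machine:
Trie (insert patterns):
  n0 'ε': b→1 c→6 d→7
  n1 'b': d→2
  n2 'bd': d→3
  n3 'bdd': a→4
  n4 'bdda': a→5
  n5 'bddaa': ·  ←P0
  n6 'c': ·  ←P1
  n7 'd': d→8
  n8 'dd': a→9
  n9 'dda': a→10
  n10 'ddaa': ·  ←P2

BFS fail/out derivation:
  n1('b'): parent n0 fail=0; on 'b' 0 → fail=0;  out ∅∪∅=∅
  n6('c'): parent n0 fail=0; on 'c' 0 → fail=0;  out {1}∪∅={1}
  n7('d'): parent n0 fail=0; on 'd' 0 → fail=0;  out ∅∪∅=∅
  n2('bd'): parent n1 fail=0; on 'd' 0 → fail=7;  out ∅∪∅=∅
  n8('dd'): parent n7 fail=0; on 'd' 0 → fail=7;  out ∅∪∅=∅
  n3('bdd'): parent n2 fail=7; on 'd' 7 → fail=8;  out ∅∪∅=∅
  n9('dda'): parent n8 fail=7; on 'a' 7→0 → fail=0;  out ∅∪∅=∅
  n4('bdda'): parent n3 fail=8; on 'a' 8 → fail=9;  out ∅∪∅=∅
  n10('ddaa'): parent n9 fail=0; on 'a' 0 → fail=0;  out {2}∪∅={2}
  n5('bddaa'): parent n4 fail=9; on 'a' 9 → fail=10;  out {0}∪{2}={0,2}

Run:
[0] read 'b'  n0⇒n1
[1] read 'd'  n1⇒n2
[2] read 'd'  n2⇒n3
[3] read 'a'  n3⇒n4
[4] read 'a'  n4⇒n5  → match P0@[0:4],P2@[1:4]
[5] read 'd'  n5⇒n7 (via fail)
[6] read 'd'  n7⇒n8
[7] read 'a'  n8⇒n9
[8] read 'a'  n9⇒n10  → match P2@[5:8]
[9] read 'a'  n10⇒n0 (via fail)
[10] read 'd'  n0⇒n7
[11] read 'c'  n7⇒n6 (via fail)  → match P1@[11:11]
[12] read 'c'  n6⇒n6 (via fail)  → match P1@[12:12]
[13] read 'c'  n6⇒n6 (via fail)  → match P1@[13:13]
[14] read 'c'  n6⇒n6 (via fail)  → match P1@[14:14]
[15] read 'b'  n6⇒n1 (via fail)
[16] read 'd'  n1⇒n2
[17] read 'd'  n2⇒n3
[18] read 'a'  n3⇒n4
[19] read 'a'  n4⇒n5  → match P0@[15:19],P2@[16:19]
[20] read 'd'  n5⇒n7 (via fail)
[21] read 'b'  n7⇒n1 (via fail)
[22] read 'd'  n1⇒n2
[23] read 'd'  n2⇒n3
[24] read 'a'  n3⇒n4
[25] read 'a'  n4⇒n5  → match P0@[21:25],P2@[22:25]
[26] read 'd'  n5⇒n7 (via fail)
[27] read 'd'  n7⇒n8
[28] read 'a'  n8⇒n9
[29] read 'a'  n9⇒n10  → match P2@[26:29]
[30] read 'd'  n10⇒n7 (via fail)
[31] read 'c'  n7⇒n6 (via fail)  → match P1@[31:31]
[32] read 'b'  n6⇒n1 (via fail)
[33] read 'b'  n1⇒n1 (via fail)
[34] read 'd'  n1⇒n2
[35] read 'c'  n2⇒n6 (via fail)  → match P1@[35:35]
[36] read 'b'  n6⇒n1 (via fail)
[37] read 'd'  n1⇒n2
[38] read 'd'  n2⇒n3
[39] read 'a'  n3⇒n4
[40] read 'a'  n4⇒n5  → match P0@[36:40],P2@[37:40]
[41] read 'c'  n5⇒n6 (via fail)  → match P1@[41:41]
[42] read 'd'  n6⇒n7 (via fail)
[43] read 'c'  n7⇒n6 (via fail)  → match P1@[43:43]
[44] read 'b'  n6⇒n1 (via fail)
[45] read 'd'  n1⇒n2
[46] read 'd'  n2⇒n3
[47] read 'a'  n3⇒n4
[48] read 'a'  n4⇒n5  → match P0@[44:48],P2@[45:48]
[49] read 'c'  n5⇒n6 (via fail)  → match P1@[49:49]
[50] read 'a'  n6⇒n0 (via fail)
[51] read 'b'  n0⇒n1
[52] read 'c'  n1⇒n6 (via fail)  → match P1@[52:52]
[53] read 'b'  n6⇒n1 (via fail)
[54] read 'c'  n1⇒n6 (via fail)  → match P1@[54:54]
[55] read 'c'  n6⇒n6 (via fail)  → match P1@[55:55]
[56] read 'c'  n6⇒n6 (via fail)  → match P1@[56:56]
[57] read 'c'  n6⇒n6 (via fail)  → match P1@[57:57]
[58] read 'c'  n6⇒n6 (via fail)  → match P1@[58:58]
[59] read 'c'  n6⇒n6 (via fail)  → match P1@[59:59]
[60] read 'd'  n6⇒n7 (via fail)
[61] read 'c'  n7⇒n6 (via fail)  → match P1@[61:61]
[62] read 'b'  n6⇒n1 (via fail)
[63] read 'd'  n1⇒n2
[64] read 'd'  n2⇒n3
[65] read 'a'  n3⇒n4
[66] read 'a'  n4⇒n5  → match P0@[62:66],P2@[63:66]
[67] read 'd'  n5⇒n7 (via fail)
[68] read 'd'  n7⇒n8
[69] read 'a'  n8⇒n9
[70] read 'a'  n9⇒n10  → match P2@[67:70]
[71] read 'b'  n10⇒n1 (via fail)
[72] read 'd'  n1⇒n2
[73] read 'd'  n2⇒n3
[74] read 'a'  n3⇒n4
[75] read 'a'  n4⇒n5  → match P0@[71:75],P2@[72:75]

Result: [[4,0],[4,2],[8,2],[11,1],[12,1],[13,1],[14,1],[19,0],[19,2],[25,0],[25,2],[29,2],[31,1],[35,1],[40,0],[40,2],[41,1],[43,1],[48,0],[48,2],[49,1],[52,1],[54,1],[55,1],[56,1],[57,1],[58,1],[59,1],[61,1],[66,0],[66,2],[70,2],[75,0],[75,2]]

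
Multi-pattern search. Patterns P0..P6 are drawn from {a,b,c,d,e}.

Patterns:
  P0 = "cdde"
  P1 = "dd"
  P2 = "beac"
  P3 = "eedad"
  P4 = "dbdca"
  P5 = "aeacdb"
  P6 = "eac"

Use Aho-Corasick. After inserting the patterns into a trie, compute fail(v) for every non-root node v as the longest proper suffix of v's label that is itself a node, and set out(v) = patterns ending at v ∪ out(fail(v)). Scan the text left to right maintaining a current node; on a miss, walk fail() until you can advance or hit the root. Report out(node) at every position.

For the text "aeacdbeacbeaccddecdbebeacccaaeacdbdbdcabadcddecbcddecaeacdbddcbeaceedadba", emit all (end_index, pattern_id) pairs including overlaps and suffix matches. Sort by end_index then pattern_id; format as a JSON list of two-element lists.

Build automaton:
Trie (insert patterns):
  n0 'ε': a→20 b→7 c→1 d→5 e→11
  n1 'c': d→2
  n2 'cd': d→3
  n3 'cdd': e→4
  n4 'cdde': ·  ←P0
  n5 'd': b→16 d→6
  n6 'dd': ·  ←P1
  n7 'b': e→8
  n8 'be': a→9
  n9 'bea': c→10
  n10 'beac': ·  ←P2
  n11 'e': a→26 e→12
  n12 'ee': d→13
  n13 'eed': a→14
  n14 'eeda': d→15
  n15 'eedad': ·  ←P3
  n16 'db': d→17
  n17 'dbd': c→18
  n18 'dbdc': a→19
  n19 'dbdca': ·  ←P4
  n20 'a': e→21
  n21 'ae': a→22
  n22 'aea': c→23
  n23 'aeac': d→24
  n24 'aeacd': b→25
  n25 'aeacdb': ·  ←P5
  n26 'ea': c→27
  n27 'eac': ·  ←P6

BFS fail/out derivation:
  n1('c'): parent n0 fail=0; on 'c' 0 → fail=0;  out ∅∪∅=∅
  n5('d'): parent n0 fail=0; on 'd' 0 → fail=0;  out ∅∪∅=∅
  n7('b'): parent n0 fail=0; on 'b' 0 → fail=0;  out ∅∪∅=∅
  n11('e'): parent n0 fail=0; on 'e' 0 → fail=0;  out ∅∪∅=∅
  n20('a'): parent n0 fail=0; on 'a' 0 → fail=0;  out ∅∪∅=∅
  n2('cd'): parent n1 fail=0; on 'd' 0 → fail=5;  out ∅∪∅=∅
  n6('dd'): parent n5 fail=0; on 'd' 0 → fail=5;  out {1}∪∅={1}
  n8('be'): parent n7 fail=0; on 'e' 0 → fail=11;  out ∅∪∅=∅
  n12('ee'): parent n11 fail=0; on 'e' 0 → fail=11;  out ∅∪∅=∅
  n16('db'): parent n5 fail=0; on 'b' 0 → fail=7;  out ∅∪∅=∅
  n21('ae'): parent n20 fail=0; on 'e' 0 → fail=11;  out ∅∪∅=∅
  n26('ea'): parent n11 fail=0; on 'a' 0 → fail=20;  out ∅∪∅=∅
  n3('cdd'): parent n2 fail=5; on 'd' 5 → fail=6;  out ∅∪{1}={1}
  n9('bea'): parent n8 fail=11; on 'a' 11 → fail=26;  out ∅∪∅=∅
  n13('eed'): parent n12 fail=11; on 'd' 11→0 → fail=5;  out ∅∪∅=∅
  n17('dbd'): parent n16 fail=7; on 'd' 7→0 → fail=5;  out ∅∪∅=∅
  n22('aea'): parent n21 fail=11; on 'a' 11 → fail=26;  out ∅∪∅=∅
  n27('eac'): parent n26 fail=20; on 'c' 20→0 → fail=1;  out {6}∪∅={6}
  n4('cdde'): parent n3 fail=6; on 'e' 6→5→0 → fail=11;  out {0}∪∅={0}
  n10('beac'): parent n9 fail=26; on 'c' 26 → fail=27;  out {2}∪{6}={2,6}
  n14('eeda'): parent n13 fail=5; on 'a' 5→0 → fail=20;  out ∅∪∅=∅
  n18('dbdc'): parent n17 fail=5; on 'c' 5→0 → fail=1;  out ∅∪∅=∅
  n23('aeac'): parent n22 fail=26; on 'c' 26 → fail=27;  out ∅∪{6}={6}
  n15('eedad'): parent n14 fail=20; on 'd' 20→0 → fail=5;  out {3}∪∅={3}
  n19('dbdca'): parent n18 fail=1; on 'a' 1→0 → fail=20;  out {4}∪∅={4}
  n24('aeacd'): parent n23 fail=27; on 'd' 27→1 → fail=2;  out ∅∪∅=∅
  n25('aeacdb'): parent n24 fail=2; on 'b' 2→5 → fail=16;  out {5}∪∅={5}

Text stream:
i=0 'a': node 0→20
i=1 'e': node 20→21
i=2 'a': node 21→22
i=3 'c': node 22→23  emit P6@[1:3]
i=4 'd': node 23→24
i=5 'b': node 24→25  emit P5@[0:5]
i=6 'e': node 25→8 (fail-walked)
i=7 'a': node 8→9
i=8 'c': node 9→10  emit P2@[5:8],P6@[6:8]
i=9 'b': node 10→7 (fail-walked)
i=10 'e': node 7→8
i=11 'a': node 8→9
i=12 'c': node 9→10  emit P2@[9:12],P6@[10:12]
i=13 'c': node 10→1 (fail-walked)
i=14 'd': node 1→2
i=15 'd': node 2→3  emit P1@[14:15]
i=16 'e': node 3→4  emit P0@[13:16]
i=17 'c': node 4→1 (fail-walked)
i=18 'd': node 1→2
i=19 'b': node 2→16 (fail-walked)
i=20 'e': node 16→8 (fail-walked)
i=21 'b': node 8→7 (fail-walked)
i=22 'e': node 7→8
i=23 'a': node 8→9
i=24 'c': node 9→10  emit P2@[21:24],P6@[22:24]
i=25 'c': node 10→1 (fail-walked)
i=26 'c': node 1→1 (fail-walked)
i=27 'a': node 1→20 (fail-walked)
i=28 'a': node 20→20 (fail-walked)
i=29 'e': node 20→21
i=30 'a': node 21→22
i=31 'c': node 22→23  emit P6@[29:31]
i=32 'd': node 23→24
i=33 'b': node 24→25  emit P5@[28:33]
i=34 'd': node 25→17 (fail-walked)
i=35 'b': node 17→16 (fail-walked)
i=36 'd': node 16→17
i=37 'c': node 17→18
i=38 'a': node 18→19  emit P4@[34:38]
i=39 'b': node 19→7 (fail-walked)
i=40 'a': node 7→20 (fail-walked)
i=41 'd': node 20→5 (fail-walked)
i=42 'c': node 5→1 (fail-walked)
i=43 'd': node 1→2
i=44 'd': node 2→3  emit P1@[43:44]
i=45 'e': node 3→4  emit P0@[42:45]
i=46 'c': node 4→1 (fail-walked)
i=47 'b': node 1→7 (fail-walked)
i=48 'c': node 7→1 (fail-walked)
i=49 'd': node 1→2
i=50 'd': node 2→3  emit P1@[49:50]
i=51 'e': node 3→4  emit P0@[48:51]
i=52 'c': node 4→1 (fail-walked)
i=53 'a': node 1→20 (fail-walked)
i=54 'e': node 20→21
i=55 'a': node 21→22
i=56 'c': node 22→23  emit P6@[54:56]
i=57 'd': node 23→24
i=58 'b': node 24→25  emit P5@[53:58]
i=59 'd': node 25→17 (fail-walked)
i=60 'd': node 17→6 (fail-walked)  emit P1@[59:60]
i=61 'c': node 6→1 (fail-walked)
i=62 'b': node 1→7 (fail-walked)
i=63 'e': node 7→8
i=64 'a': node 8→9
i=65 'c': node 9→10  emit P2@[62:65],P6@[63:65]
i=66 'e': node 10→11 (fail-walked)
i=67 'e': node 11→12
i=68 'd': node 12→13
i=69 'a': node 13→14
i=70 'd': node 14→15  emit P3@[66:70]
i=71 'b': node 15→16 (fail-walked)
i=72 'a': node 16→20 (fail-walked)

Matches: [[3,6],[5,5],[8,2],[8,6],[12,2],[12,6],[15,1],[16,0],[24,2],[24,6],[31,6],[33,5],[38,4],[44,1],[45,0],[50,1],[51,0],[56,6],[58,5],[60,1],[65,2],[65,6],[70,3]]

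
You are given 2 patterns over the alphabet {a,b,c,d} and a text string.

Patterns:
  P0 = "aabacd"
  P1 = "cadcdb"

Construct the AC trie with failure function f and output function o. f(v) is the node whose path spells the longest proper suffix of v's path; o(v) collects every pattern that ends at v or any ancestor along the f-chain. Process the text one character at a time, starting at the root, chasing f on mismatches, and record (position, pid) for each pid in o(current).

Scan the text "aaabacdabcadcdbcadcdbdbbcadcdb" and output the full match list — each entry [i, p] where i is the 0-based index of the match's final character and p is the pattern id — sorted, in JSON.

Build:
Trie (insert patterns):
  n0 'ε': a→1 c→7
  n1 'a': a→2
  n2 'aa': b→3
  n3 'aab': a→4
  n4 'aaba': c→5
  n5 'aabac': d→6
  n6 'aabacd': ·  ←P0
  n7 'c': a→8
  n8 'ca': d→9
  n9 'cad': c→10
  n10 'cadc': d→11
  n11 'cadcd': b→12
  n12 'cadcdb': ·  ←P1

Failure links (BFS by depth):
  n1('a'): parent n0 fail=0; on 'a' 0 → fail=0;  out ∅∪∅=∅
  n7('c'): parent n0 fail=0; on 'c' 0 → fail=0;  out ∅∪∅=∅
  n2('aa'): parent n1 fail=0; on 'a' 0 → fail=1;  out ∅∪∅=∅
  n8('ca'): parent n7 fail=0; on 'a' 0 → fail=1;  out ∅∪∅=∅
  n3('aab'): parent n2 fail=1; on 'b' 1→0 → fail=0;  out ∅∪∅=∅
  n9('cad'): parent n8 fail=1; on 'd' 1→0 → fail=0;  out ∅∪∅=∅
  n4('aaba'): parent n3 fail=0; on 'a' 0 → fail=1;  out ∅∪∅=∅
  n10('cadc'): parent n9 fail=0; on 'c' 0 → fail=7;  out ∅∪∅=∅
  n5('aabac'): parent n4 fail=1; on 'c' 1→0 → fail=7;  out ∅∪∅=∅
  n11('cadcd'): parent n10 fail=7; on 'd' 7→0 → fail=0;  out ∅∪∅=∅
  n6('aabacd'): parent n5 fail=7; on 'd' 7→0 → fail=0;  out {0}∪∅={0}
  n12('cadcdb'): parent n11 fail=0; on 'b' 0 → fail=0;  out {1}∪∅={1}

Scan:
[0] read 'a'  n0⇒n1
[1] read 'a'  n1⇒n2
[2] read 'a'  n2⇒n2 (fail-walked)
[3] read 'b'  n2⇒n3
[4] read 'a'  n3⇒n4
[5] read 'c'  n4⇒n5
[6] read 'd'  n5⇒n6  ** P0@[1:6]
[7] read 'a'  n6⇒n1 (fail-walked)
[8] read 'b'  n1⇒n0 (fail-walked)
[9] read 'c'  n0⇒n7
[10] read 'a'  n7⇒n8
[11] read 'd'  n8⇒n9
[12] read 'c'  n9⇒n10
[13] read 'd'  n10⇒n11
[14] read 'b'  n11⇒n12  ** P1@[9:14]
[15] read 'c'  n12⇒n7 (fail-walked)
[16] read 'a'  n7⇒n8
[17] read 'd'  n8⇒n9
[18] read 'c'  n9⇒n10
[19] read 'd'  n10⇒n11
[20] read 'b'  n11⇒n12  ** P1@[15:20]
[21] read 'd'  n12⇒n0 (fail-walked)
[22] read 'b'  n0⇒n0
[23] read 'b'  n0⇒n0
[24] read 'c'  n0⇒n7
[25] read 'a'  n7⇒n8
[26] read 'd'  n8⇒n9
[27] read 'c'  n9⇒n10
[28] read 'd'  n10⇒n11
[29] read 'b'  n11⇒n12  ** P1@[24:29]

Result: [[6,0],[14,1],[20,1],[29,1]]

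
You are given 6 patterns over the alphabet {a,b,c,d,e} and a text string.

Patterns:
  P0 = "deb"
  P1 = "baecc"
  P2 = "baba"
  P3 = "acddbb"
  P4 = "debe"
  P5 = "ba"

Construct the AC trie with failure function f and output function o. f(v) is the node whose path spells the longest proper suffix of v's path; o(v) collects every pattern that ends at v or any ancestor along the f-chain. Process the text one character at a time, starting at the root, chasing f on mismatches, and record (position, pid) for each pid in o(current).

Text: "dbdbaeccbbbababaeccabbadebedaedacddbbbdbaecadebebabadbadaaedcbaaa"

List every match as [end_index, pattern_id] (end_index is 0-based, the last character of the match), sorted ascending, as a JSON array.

Build automaton:
Trie nodes:
  n0 'ε': a→11 b→4 d→1
  n1 'd': e→2
  n2 'de': b→3
  n3 'deb': e→17  [P0 ends]
  n4 'b': a→5
  n5 'ba': b→9 e→6  [P5 ends]
  n6 'bae': c→7
  n7 'baec': c→8
  n8 'baecc': ·  [P1 ends]
  n9 'bab': a→10
  n10 'baba': ·  [P2 ends]
  n11 'a': c→12
  n12 'ac': d→13
  n13 'acd': d→14
  n14 'acdd': b→15
  n15 'acddb': b→16
  n16 'acddbb': ·  [P3 ends]
  n17 'debe': ·  [P4 ends]

BFS fail/out derivation:
  fail(1) 'd': from fail(0)=0 chase 'd': 0 ⇒ 0;  out=∅∪out(0)=∅
  fail(4) 'b': from fail(0)=0 chase 'b': 0 ⇒ 0;  out=∅∪out(0)=∅
  fail(11) 'a': from fail(0)=0 chase 'a': 0 ⇒ 0;  out=∅∪out(0)=∅
  fail(2) 'de': from fail(1)=0 chase 'e': 0 ⇒ 0;  out=∅∪out(0)=∅
  fail(5) 'ba': from fail(4)=0 chase 'a': 0 ⇒ 11;  out={5}∪out(11)={5}
  fail(12) 'ac': from fail(11)=0 chase 'c': 0 ⇒ 0;  out=∅∪out(0)=∅
  fail(3) 'deb': from fail(2)=0 chase 'b': 0 ⇒ 4;  out={0}∪out(4)={0}
  fail(6) 'bae': from fail(5)=11 chase 'e': 11→0 ⇒ 0;  out=∅∪out(0)=∅
  fail(9) 'bab': from fail(5)=11 chase 'b': 11→0 ⇒ 4;  out=∅∪out(4)=∅
  fail(13) 'acd': from fail(12)=0 chase 'd': 0 ⇒ 1;  out=∅∪out(1)=∅
  fail(7) 'baec': from fail(6)=0 chase 'c': 0 ⇒ 0;  out=∅∪out(0)=∅
  fail(10) 'baba': from fail(9)=4 chase 'a': 4 ⇒ 5;  out={2}∪out(5)={2,5}
  fail(14) 'acdd': from fail(13)=1 chase 'd': 1→0 ⇒ 1;  out=∅∪out(1)=∅
  fail(17) 'debe': from fail(3)=4 chase 'e': 4→0 ⇒ 0;  out={4}∪out(0)={4}
  fail(8) 'baecc': from fail(7)=0 chase 'c': 0 ⇒ 0;  out={1}∪out(0)={1}
  fail(15) 'acddb': from fail(14)=1 chase 'b': 1→0 ⇒ 4;  out=∅∪out(4)=∅
  fail(16) 'acddbb': from fail(15)=4 chase 'b': 4→0 ⇒ 4;  out={3}∪out(4)={3}

Run:
i=0 'd': node 0→1
i=1 'b': node 1→4 ·f
i=2 'd': node 4→1 ·f
i=3 'b': node 1→4 ·f
i=4 'a': node 4→5  emit P5@[3:4]
i=5 'e': node 5→6
i=6 'c': node 6→7
i=7 'c': node 7→8  emit P1@[3:7]
i=8 'b': node 8→4 ·f
i=9 'b': node 4→4 ·f
i=10 'b': node 4→4 ·f
i=11 'a': node 4→5  emit P5@[10:11]
i=12 'b': node 5→9
i=13 'a': node 9→10  emit P2@[10:13],P5@[12:13]
i=14 'b': node 10→9 ·f
i=15 'a': node 9→10  emit P2@[12:15],P5@[14:15]
i=16 'e': node 10→6 ·f
i=17 'c': node 6→7
i=18 'c': node 7→8  emit P1@[14:18]
i=19 'a': node 8→11 ·f
i=20 'b': node 11→4 ·f
i=21 'b': node 4→4 ·f
i=22 'a': node 4→5  emit P5@[21:22]
i=23 'd': node 5→1 ·f
i=24 'e': node 1→2
i=25 'b': node 2→3  emit P0@[23:25]
i=26 'e': node 3→17  emit P4@[23:26]
i=27 'd': node 17→1 ·f
i=28 'a': node 1→11 ·f
i=29 'e': node 11→0 ·f
i=30 'd': node 0→1
i=31 'a': node 1→11 ·f
i=32 'c': node 11→12
i=33 'd': node 12→13
i=34 'd': node 13→14
i=35 'b': node 14→15
i=36 'b': node 15→16  emit P3@[31:36]
i=37 'b': node 16→4 ·f
i=38 'd': node 4→1 ·f
i=39 'b': node 1→4 ·f
i=40 'a': node 4→5  emit P5@[39:40]
i=41 'e': node 5→6
i=42 'c': node 6→7
i=43 'a': node 7→11 ·f
i=44 'd': node 11→1 ·f
i=45 'e': node 1→2
i=46 'b': node 2→3  emit P0@[44:46]
i=47 'e': node 3→17  emit P4@[44:47]
i=48 'b': node 17→4 ·f
i=49 'a': node 4→5  emit P5@[48:49]
i=50 'b': node 5→9
i=51 'a': node 9→10  emit P2@[48:51],P5@[50:51]
i=52 'd': node 10→1 ·f
i=53 'b': node 1→4 ·f
i=54 'a': node 4→5  emit P5@[53:54]
i=55 'd': node 5→1 ·f
i=56 'a': node 1→11 ·f
i=57 'a': node 11→11 ·f
i=58 'e': node 11→0 ·f
i=59 'd': node 0→1
i=60 'c': node 1→0 ·f
i=61 'b': node 0→4
i=62 'a': node 4→5  emit P5@[61:62]
i=63 'a': node 5→11 ·f
i=64 'a': node 11→11 ·f

Result: [[4,5],[7,1],[11,5],[13,2],[13,5],[15,2],[15,5],[18,1],[22,5],[25,0],[26,4],[36,3],[40,5],[46,0],[47,4],[49,5],[51,2],[51,5],[54,5],[62,5]]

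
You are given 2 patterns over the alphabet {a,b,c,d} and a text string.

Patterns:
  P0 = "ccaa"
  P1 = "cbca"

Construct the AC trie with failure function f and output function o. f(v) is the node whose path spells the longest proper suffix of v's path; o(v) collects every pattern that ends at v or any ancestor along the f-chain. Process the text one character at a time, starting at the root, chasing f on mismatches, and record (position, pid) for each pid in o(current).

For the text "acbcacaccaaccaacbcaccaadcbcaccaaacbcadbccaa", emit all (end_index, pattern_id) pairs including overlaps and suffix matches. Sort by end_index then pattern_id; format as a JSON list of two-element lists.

Construct AC machine:
Trie (insert patterns):
  0='ε' goto c→1
  1='c' goto b→5 c→2
  2='cc' goto a→3
  3='cca' goto a→4
  4='ccaa' goto ·  ←P0
  5='cb' goto c→6
  6='cbc' goto a→7
  7='cbca' goto ·  ←P1

BFS fail/out derivation:
  n1('c'): parent n0 fail=0; on 'c' 0 → fail=0;  out ∅∪∅=∅
  n2('cc'): parent n1 fail=0; on 'c' 0 → fail=1;  out ∅∪∅=∅
  n5('cb'): parent n1 fail=0; on 'b' 0 → fail=0;  out ∅∪∅=∅
  n3('cca'): parent n2 fail=1; on 'a' 1→0 → fail=0;  out ∅∪∅=∅
  n6('cbc'): parent n5 fail=0; on 'c' 0 → fail=1;  out ∅∪∅=∅
  n4('ccaa'): parent n3 fail=0; on 'a' 0 → fail=0;  out {0}∪∅={0}
  n7('cbca'): parent n6 fail=1; on 'a' 1→0 → fail=0;  out {1}∪∅={1}

Run:
[0] read 'a'  n0⇒n0
[1] read 'c'  n0⇒n1
[2] read 'b'  n1⇒n5
[3] read 'c'  n5⇒n6
[4] read 'a'  n6⇒n7  ** P1@[1:4]
[5] read 'c'  n7⇒n1 (fail-walked)
[6] read 'a'  n1⇒n0 (fail-walked)
[7] read 'c'  n0⇒n1
[8] read 'c'  n1⇒n2
[9] read 'a'  n2⇒n3
[10] read 'a'  n3⇒n4  ** P0@[7:10]
[11] read 'c'  n4⇒n1 (fail-walked)
[12] read 'c'  n1⇒n2
[13] read 'a'  n2⇒n3
[14] read 'a'  n3⇒n4  ** P0@[11:14]
[15] read 'c'  n4⇒n1 (fail-walked)
[16] read 'b'  n1⇒n5
[17] read 'c'  n5⇒n6
[18] read 'a'  n6⇒n7  ** P1@[15:18]
[19] read 'c'  n7⇒n1 (fail-walked)
[20] read 'c'  n1⇒n2
[21] read 'a'  n2⇒n3
[22] read 'a'  n3⇒n4  ** P0@[19:22]
[23] read 'd'  n4⇒n0 (fail-walked)
[24] read 'c'  n0⇒n1
[25] read 'b'  n1⇒n5
[26] read 'c'  n5⇒n6
[27] read 'a'  n6⇒n7  ** P1@[24:27]
[28] read 'c'  n7⇒n1 (fail-walked)
[29] read 'c'  n1⇒n2
[30] read 'a'  n2⇒n3
[31] read 'a'  n3⇒n4  ** P0@[28:31]
[32] read 'a'  n4⇒n0 (fail-walked)
[33] read 'c'  n0⇒n1
[34] read 'b'  n1⇒n5
[35] read 'c'  n5⇒n6
[36] read 'a'  n6⇒n7  ** P1@[33:36]
[37] read 'd'  n7⇒n0 (fail-walked)
[38] read 'b'  n0⇒n0
[39] read 'c'  n0⇒n1
[40] read 'c'  n1⇒n2
[41] read 'a'  n2⇒n3
[42] read 'a'  n3⇒n4  ** P0@[39:42]

All matches (sorted): [[4,1],[10,0],[14,0],[18,1],[22,0],[27,1],[31,0],[36,1],[42,0]]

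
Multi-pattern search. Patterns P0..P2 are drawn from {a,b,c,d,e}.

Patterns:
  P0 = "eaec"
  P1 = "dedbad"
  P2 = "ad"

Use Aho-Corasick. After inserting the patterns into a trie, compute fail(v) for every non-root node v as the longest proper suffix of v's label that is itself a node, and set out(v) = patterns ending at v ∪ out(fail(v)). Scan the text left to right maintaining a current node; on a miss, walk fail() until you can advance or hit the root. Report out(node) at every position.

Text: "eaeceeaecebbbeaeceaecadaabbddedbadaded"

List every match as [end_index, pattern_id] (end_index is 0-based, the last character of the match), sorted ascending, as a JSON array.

Build automaton:
Trie nodes:
  0='ε' goto a→11 d→5 e→1
  1='e' goto a→2
  2='ea' goto e→3
  3='eae' goto c→4
  4='eaec' goto ·  ←P0
  5='d' goto e→6
  6='de' goto d→7
  7='ded' goto b→8
  8='dedb' goto a→9
  9='dedba' goto d→10
  10='dedbad' goto ·  ←P1
  11='a' goto d→12
  12='ad' goto ·  ←P2

Failure links (BFS by depth):
  n1('e'): parent n0 fail=0; on 'e' 0 → fail=0;  out ∅∪∅=∅
  n5('d'): parent n0 fail=0; on 'd' 0 → fail=0;  out ∅∪∅=∅
  n11('a'): parent n0 fail=0; on 'a' 0 → fail=0;  out ∅∪∅=∅
  n2('ea'): parent n1 fail=0; on 'a' 0 → fail=11;  out ∅∪∅=∅
  n6('de'): parent n5 fail=0; on 'e' 0 → fail=1;  out ∅∪∅=∅
  n12('ad'): parent n11 fail=0; on 'd' 0 → fail=5;  out {2}∪∅={2}
  n3('eae'): parent n2 fail=11; on 'e' 11→0 → fail=1;  out ∅∪∅=∅
  n7('ded'): parent n6 fail=1; on 'd' 1→0 → fail=5;  out ∅∪∅=∅
  n4('eaec'): parent n3 fail=1; on 'c' 1→0 → fail=0;  out {0}∪∅={0}
  n8('dedb'): parent n7 fail=5; on 'b' 5→0 → fail=0;  out ∅∪∅=∅
  n9('dedba'): parent n8 fail=0; on 'a' 0 → fail=11;  out ∅∪∅=∅
  n10('dedbad'): parent n9 fail=11; on 'd' 11 → fail=12;  out {1}∪{2}={1,2}

Run:
pos 0 'e': at 1
pos 1 'a': at 2
pos 2 'e': at 3
pos 3 'c': at 4  ** P0@[0:3]
pos 4 'e': at 1 (fail-walked)
pos 5 'e': at 1 (fail-walked)
pos 6 'a': at 2
pos 7 'e': at 3
pos 8 'c': at 4  ** P0@[5:8]
pos 9 'e': at 1 (fail-walked)
pos 10 'b': at 0 (fail-walked)
pos 11 'b': at 0
pos 12 'b': at 0
pos 13 'e': at 1
pos 14 'a': at 2
pos 15 'e': at 3
pos 16 'c': at 4  ** P0@[13:16]
pos 17 'e': at 1 (fail-walked)
pos 18 'a': at 2
pos 19 'e': at 3
pos 20 'c': at 4  ** P0@[17:20]
pos 21 'a': at 11 (fail-walked)
pos 22 'd': at 12  ** P2@[21:22]
pos 23 'a': at 11 (fail-walked)
pos 24 'a': at 11 (fail-walked)
pos 25 'b': at 0 (fail-walked)
pos 26 'b': at 0
pos 27 'd': at 5
pos 28 'd': at 5 (fail-walked)
pos 29 'e': at 6
pos 30 'd': at 7
pos 31 'b': at 8
pos 32 'a': at 9
pos 33 'd': at 10  ** P1@[28:33],P2@[32:33]
pos 34 'a': at 11 (fail-walked)
pos 35 'd': at 12  ** P2@[34:35]
pos 36 'e': at 6 (fail-walked)
pos 37 'd': at 7

Result: [[3,0],[8,0],[16,0],[20,0],[22,2],[33,1],[33,2],[35,2]]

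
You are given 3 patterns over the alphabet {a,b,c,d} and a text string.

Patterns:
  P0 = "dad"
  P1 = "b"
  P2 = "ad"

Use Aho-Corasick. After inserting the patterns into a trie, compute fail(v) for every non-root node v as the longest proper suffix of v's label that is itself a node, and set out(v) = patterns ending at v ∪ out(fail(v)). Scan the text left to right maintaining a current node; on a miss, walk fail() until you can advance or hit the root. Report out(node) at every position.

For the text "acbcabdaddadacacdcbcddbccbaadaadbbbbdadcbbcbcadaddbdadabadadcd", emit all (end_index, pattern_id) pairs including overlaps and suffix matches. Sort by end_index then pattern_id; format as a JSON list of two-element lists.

Construct AC machine:
Trie (insert patterns):
  n0 'ε': a→5 b→4 d→1
  n1 'd': a→2
  n2 'da': d→3
  n3 'dad': ·  ←P0
  n4 'b': ·  ←P1
  n5 'a': d→6
  n6 'ad': ·  ←P2

BFS fail/out derivation:
  n1('d'): parent n0 fail=0; on 'd' 0 → fail=0;  out ∅∪∅=∅
  n4('b'): parent n0 fail=0; on 'b' 0 → fail=0;  out {1}∪∅={1}
  n5('a'): parent n0 fail=0; on 'a' 0 → fail=0;  out ∅∪∅=∅
  n2('da'): parent n1 fail=0; on 'a' 0 → fail=5;  out ∅∪∅=∅
  n6('ad'): parent n5 fail=0; on 'd' 0 → fail=1;  out {2}∪∅={2}
  n3('dad'): parent n2 fail=5; on 'd' 5 → fail=6;  out {0}∪{2}={0,2}

Text stream:
[0] read 'a'  n0⇒n5
[1] read 'c'  n5⇒n0 ·f
[2] read 'b'  n0⇒n4  ** P1@[2:2]
[3] read 'c'  n4⇒n0 ·f
[4] read 'a'  n0⇒n5
[5] read 'b'  n5⇒n4 ·f  ** P1@[5:5]
[6] read 'd'  n4⇒n1 ·f
[7] read 'a'  n1⇒n2
[8] read 'd'  n2⇒n3  ** P0@[6:8],P2@[7:8]
[9] read 'd'  n3⇒n1 ·f
[10] read 'a'  n1⇒n2
[11] read 'd'  n2⇒n3  ** P0@[9:11],P2@[10:11]
[12] read 'a'  n3⇒n2 ·f
[13] read 'c'  n2⇒n0 ·f
[14] read 'a'  n0⇒n5
[15] read 'c'  n5⇒n0 ·f
[16] read 'd'  n0⇒n1
[17] read 'c'  n1⇒n0 ·f
[18] read 'b'  n0⇒n4  ** P1@[18:18]
[19] read 'c'  n4⇒n0 ·f
[20] read 'd'  n0⇒n1
[21] read 'd'  n1⇒n1 ·f
[22] read 'b'  n1⇒n4 ·f  ** P1@[22:22]
[23] read 'c'  n4⇒n0 ·f
[24] read 'c'  n0⇒n0
[25] read 'b'  n0⇒n4  ** P1@[25:25]
[26] read 'a'  n4⇒n5 ·f
[27] read 'a'  n5⇒n5 ·f
[28] read 'd'  n5⇒n6  ** P2@[27:28]
[29] read 'a'  n6⇒n2 ·f
[30] read 'a'  n2⇒n5 ·f
[31] read 'd'  n5⇒n6  ** P2@[30:31]
[32] read 'b'  n6⇒n4 ·f  ** P1@[32:32]
[33] read 'b'  n4⇒n4 ·f  ** P1@[33:33]
[34] read 'b'  n4⇒n4 ·f  ** P1@[34:34]
[35] read 'b'  n4⇒n4 ·f  ** P1@[35:35]
[36] read 'd'  n4⇒n1 ·f
[37] read 'a'  n1⇒n2
[38] read 'd'  n2⇒n3  ** P0@[36:38],P2@[37:38]
[39] read 'c'  n3⇒n0 ·f
[40] read 'b'  n0⇒n4  ** P1@[40:40]
[41] read 'b'  n4⇒n4 ·f  ** P1@[41:41]
[42] read 'c'  n4⇒n0 ·f
[43] read 'b'  n0⇒n4  ** P1@[43:43]
[44] read 'c'  n4⇒n0 ·f
[45] read 'a'  n0⇒n5
[46] read 'd'  n5⇒n6  ** P2@[45:46]
[47] read 'a'  n6⇒n2 ·f
[48] read 'd'  n2⇒n3  ** P0@[46:48],P2@[47:48]
[49] read 'd'  n3⇒n1 ·f
[50] read 'b'  n1⇒n4 ·f  ** P1@[50:50]
[51] read 'd'  n4⇒n1 ·f
[52] read 'a'  n1⇒n2
[53] read 'd'  n2⇒n3  ** P0@[51:53],P2@[52:53]
[54] read 'a'  n3⇒n2 ·f
[55] read 'b'  n2⇒n4 ·f  ** P1@[55:55]
[56] read 'a'  n4⇒n5 ·f
[57] read 'd'  n5⇒n6  ** P2@[56:57]
[58] read 'a'  n6⇒n2 ·f
[59] read 'd'  n2⇒n3  ** P0@[57:59],P2@[58:59]
[60] read 'c'  n3⇒n0 ·f
[61] read 'd'  n0⇒n1

Result: [[2,1],[5,1],[8,0],[8,2],[11,0],[11,2],[18,1],[22,1],[25,1],[28,2],[31,2],[32,1],[33,1],[34,1],[35,1],[38,0],[38,2],[40,1],[41,1],[43,1],[46,2],[48,0],[48,2],[50,1],[53,0],[53,2],[55,1],[57,2],[59,0],[59,2]]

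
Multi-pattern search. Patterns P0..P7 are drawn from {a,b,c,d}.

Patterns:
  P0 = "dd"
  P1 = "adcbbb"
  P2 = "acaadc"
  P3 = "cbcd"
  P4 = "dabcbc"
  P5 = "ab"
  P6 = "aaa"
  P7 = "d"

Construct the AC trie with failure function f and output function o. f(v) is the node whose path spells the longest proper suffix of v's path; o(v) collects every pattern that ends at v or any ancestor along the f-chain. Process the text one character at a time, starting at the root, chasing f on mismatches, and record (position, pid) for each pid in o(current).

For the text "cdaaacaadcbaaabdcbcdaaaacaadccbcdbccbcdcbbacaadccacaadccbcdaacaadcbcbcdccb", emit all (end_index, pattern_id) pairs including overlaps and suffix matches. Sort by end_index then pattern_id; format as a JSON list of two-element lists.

Build automaton:
Trie (insert patterns):
  n0 'ε': a→3 c→14 d→1
  n1 'd': a→18 d→2  ←P7
  n2 'dd': ·  ←P0
  n3 'a': a→24 b→23 c→9 d→4
  n4 'ad': c→5
  n5 'adc': b→6
  n6 'adcb': b→7
  n7 'adcbb': b→8
  n8 'adcbbb': ·  ←P1
  n9 'ac': a→10
  n10 'aca': a→11
  n11 'acaa': d→12
  n12 'acaad': c→13
  n13 'acaadc': ·  ←P2
  n14 'c': b→15
  n15 'cb': c→16
  n16 'cbc': d→17
  n17 'cbcd': ·  ←P3
  n18 'da': b→19
  n19 'dab': c→20
  n20 'dabc': b→21
  n21 'dabcb': c→22
  n22 'dabcbc': ·  ←P4
  n23 'ab': ·  ←P5
  n24 'aa': a→25
  n25 'aaa': ·  ←P6

BFS fail/out derivation:
  fail(1) 'd': from fail(0)=0 chase 'd': 0 ⇒ 0;  out={7}∪out(0)={7}
  fail(3) 'a': from fail(0)=0 chase 'a': 0 ⇒ 0;  out=∅∪out(0)=∅
  fail(14) 'c': from fail(0)=0 chase 'c': 0 ⇒ 0;  out=∅∪out(0)=∅
  fail(2) 'dd': from fail(1)=0 chase 'd': 0 ⇒ 1;  out={0}∪out(1)={0,7}
  fail(4) 'ad': from fail(3)=0 chase 'd': 0 ⇒ 1;  out=∅∪out(1)={7}
  fail(9) 'ac': from fail(3)=0 chase 'c': 0 ⇒ 14;  out=∅∪out(14)=∅
  fail(15) 'cb': from fail(14)=0 chase 'b': 0 ⇒ 0;  out=∅∪out(0)=∅
  fail(18) 'da': from fail(1)=0 chase 'a': 0 ⇒ 3;  out=∅∪out(3)=∅
  fail(23) 'ab': from fail(3)=0 chase 'b': 0 ⇒ 0;  out={5}∪out(0)={5}
  fail(24) 'aa': from fail(3)=0 chase 'a': 0 ⇒ 3;  out=∅∪out(3)=∅
  fail(5) 'adc': from fail(4)=1 chase 'c': 1→0 ⇒ 14;  out=∅∪out(14)=∅
  fail(10) 'aca': from fail(9)=14 chase 'a': 14→0 ⇒ 3;  out=∅∪out(3)=∅
  fail(16) 'cbc': from fail(15)=0 chase 'c': 0 ⇒ 14;  out=∅∪out(14)=∅
  fail(19) 'dab': from fail(18)=3 chase 'b': 3 ⇒ 23;  out=∅∪out(23)={5}
  fail(25) 'aaa': from fail(24)=3 chase 'a': 3 ⇒ 24;  out={6}∪out(24)={6}
  fail(6) 'adcb': from fail(5)=14 chase 'b': 14 ⇒ 15;  out=∅∪out(15)=∅
  fail(11) 'acaa': from fail(10)=3 chase 'a': 3 ⇒ 24;  out=∅∪out(24)=∅
  fail(17) 'cbcd': from fail(16)=14 chase 'd': 14→0 ⇒ 1;  out={3}∪out(1)={3,7}
  fail(20) 'dabc': from fail(19)=23 chase 'c': 23→0 ⇒ 14;  out=∅∪out(14)=∅
  fail(7) 'adcbb': from fail(6)=15 chase 'b': 15→0 ⇒ 0;  out=∅∪out(0)=∅
  fail(12) 'acaad': from fail(11)=24 chase 'd': 24→3 ⇒ 4;  out=∅∪out(4)={7}
  fail(21) 'dabcb': from fail(20)=14 chase 'b': 14 ⇒ 15;  out=∅∪out(15)=∅
  fail(8) 'adcbbb': from fail(7)=0 chase 'b': 0 ⇒ 0;  out={1}∪out(0)={1}
  fail(13) 'acaadc': from fail(12)=4 chase 'c': 4 ⇒ 5;  out={2}∪out(5)={2}
  fail(22) 'dabcbc': from fail(21)=15 chase 'c': 15 ⇒ 16;  out={4}∪out(16)={4}

Run:
i=0 'c': node 0→14
i=1 'd': node 14→1 ·f  ** P7@[1:1]
i=2 'a': node 1→18
i=3 'a': node 18→24 ·f
i=4 'a': node 24→25  ** P6@[2:4]
i=5 'c': node 25→9 ·f
i=6 'a': node 9→10
i=7 'a': node 10→11
i=8 'd': node 11→12  ** P7@[8:8]
i=9 'c': node 12→13  ** P2@[4:9]
i=10 'b': node 13→6 ·f
i=11 'a': node 6→3 ·f
i=12 'a': node 3→24
i=13 'a': node 24→25  ** P6@[11:13]
i=14 'b': node 25→23 ·f  ** P5@[13:14]
i=15 'd': node 23→1 ·f  ** P7@[15:15]
i=16 'c': node 1→14 ·f
i=17 'b': node 14→15
i=18 'c': node 15→16
i=19 'd': node 16→17  ** P3@[16:19],P7@[19:19]
i=20 'a': node 17→18 ·f
i=21 'a': node 18→24 ·f
i=22 'a': node 24→25  ** P6@[20:22]
i=23 'a': node 25→25 ·f  ** P6@[21:23]
i=24 'c': node 25→9 ·f
i=25 'a': node 9→10
i=26 'a': node 10→11
i=27 'd': node 11→12  ** P7@[27:27]
i=28 'c': node 12→13  ** P2@[23:28]
i=29 'c': node 13→14 ·f
i=30 'b': node 14→15
i=31 'c': node 15→16
i=32 'd': node 16→17  ** P3@[29:32],P7@[32:32]
i=33 'b': node 17→0 ·f
i=34 'c': node 0→14
i=35 'c': node 14→14 ·f
i=36 'b': node 14→15
i=37 'c': node 15→16
i=38 'd': node 16→17  ** P3@[35:38],P7@[38:38]
i=39 'c': node 17→14 ·f
i=40 'b': node 14→15
i=41 'b': node 15→0 ·f
i=42 'a': node 0→3
i=43 'c': node 3→9
i=44 'a': node 9→10
i=45 'a': node 10→11
i=46 'd': node 11→12  ** P7@[46:46]
i=47 'c': node 12→13  ** P2@[42:47]
i=48 'c': node 13→14 ·f
i=49 'a': node 14→3 ·f
i=50 'c': node 3→9
i=51 'a': node 9→10
i=52 'a': node 10→11
i=53 'd': node 11→12  ** P7@[53:53]
i=54 'c': node 12→13  ** P2@[49:54]
i=55 'c': node 13→14 ·f
i=56 'b': node 14→15
i=57 'c': node 15→16
i=58 'd': node 16→17  ** P3@[55:58],P7@[58:58]
i=59 'a': node 17→18 ·f
i=60 'a': node 18→24 ·f
i=61 'c': node 24→9 ·f
i=62 'a': node 9→10
i=63 'a': node 10→11
i=64 'd': node 11→12  ** P7@[64:64]
i=65 'c': node 12→13  ** P2@[60:65]
i=66 'b': node 13→6 ·f
i=67 'c': node 6→16 ·f
i=68 'b': node 16→15 ·f
i=69 'c': node 15→16
i=70 'd': node 16→17  ** P3@[67:70],P7@[70:70]
i=71 'c': node 17→14 ·f
i=72 'c': node 14→14 ·f
i=73 'b': node 14→15

Result: [[1,7],[4,6],[8,7],[9,2],[13,6],[14,5],[15,7],[19,3],[19,7],[22,6],[23,6],[27,7],[28,2],[32,3],[32,7],[38,3],[38,7],[46,7],[47,2],[53,7],[54,2],[58,3],[58,7],[64,7],[65,2],[70,3],[70,7]]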